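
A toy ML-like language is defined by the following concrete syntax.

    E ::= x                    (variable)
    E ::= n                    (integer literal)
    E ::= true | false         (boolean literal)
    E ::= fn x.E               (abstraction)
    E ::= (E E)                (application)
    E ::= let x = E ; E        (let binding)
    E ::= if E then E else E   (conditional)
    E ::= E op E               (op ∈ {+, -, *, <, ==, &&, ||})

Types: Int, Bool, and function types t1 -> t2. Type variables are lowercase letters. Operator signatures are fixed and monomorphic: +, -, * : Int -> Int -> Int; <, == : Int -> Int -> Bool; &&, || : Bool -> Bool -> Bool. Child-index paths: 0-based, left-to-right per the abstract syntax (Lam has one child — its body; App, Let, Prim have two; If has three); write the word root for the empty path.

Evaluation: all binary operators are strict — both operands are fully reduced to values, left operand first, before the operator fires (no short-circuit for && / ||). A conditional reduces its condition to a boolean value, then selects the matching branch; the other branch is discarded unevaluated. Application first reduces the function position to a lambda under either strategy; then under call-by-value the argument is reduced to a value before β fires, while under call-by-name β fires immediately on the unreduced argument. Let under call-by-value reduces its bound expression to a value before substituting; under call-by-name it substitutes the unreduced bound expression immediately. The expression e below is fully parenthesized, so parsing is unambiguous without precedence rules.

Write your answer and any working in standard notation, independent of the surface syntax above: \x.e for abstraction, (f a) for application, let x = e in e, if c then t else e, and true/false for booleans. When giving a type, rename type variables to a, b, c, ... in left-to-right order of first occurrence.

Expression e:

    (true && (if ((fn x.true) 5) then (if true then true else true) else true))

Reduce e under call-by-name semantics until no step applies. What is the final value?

Trace:
step 0: (true && (if ((\x.true) 5) then (if true then true else true) else true))
step 1: [beta@1.0] (true && (if true then (if true then true else true) else true))
step 2: [if@1] (true && (if true then true else true))
step 3: [if@1] (true && true)
step 4: [delta@root] true

Answer: true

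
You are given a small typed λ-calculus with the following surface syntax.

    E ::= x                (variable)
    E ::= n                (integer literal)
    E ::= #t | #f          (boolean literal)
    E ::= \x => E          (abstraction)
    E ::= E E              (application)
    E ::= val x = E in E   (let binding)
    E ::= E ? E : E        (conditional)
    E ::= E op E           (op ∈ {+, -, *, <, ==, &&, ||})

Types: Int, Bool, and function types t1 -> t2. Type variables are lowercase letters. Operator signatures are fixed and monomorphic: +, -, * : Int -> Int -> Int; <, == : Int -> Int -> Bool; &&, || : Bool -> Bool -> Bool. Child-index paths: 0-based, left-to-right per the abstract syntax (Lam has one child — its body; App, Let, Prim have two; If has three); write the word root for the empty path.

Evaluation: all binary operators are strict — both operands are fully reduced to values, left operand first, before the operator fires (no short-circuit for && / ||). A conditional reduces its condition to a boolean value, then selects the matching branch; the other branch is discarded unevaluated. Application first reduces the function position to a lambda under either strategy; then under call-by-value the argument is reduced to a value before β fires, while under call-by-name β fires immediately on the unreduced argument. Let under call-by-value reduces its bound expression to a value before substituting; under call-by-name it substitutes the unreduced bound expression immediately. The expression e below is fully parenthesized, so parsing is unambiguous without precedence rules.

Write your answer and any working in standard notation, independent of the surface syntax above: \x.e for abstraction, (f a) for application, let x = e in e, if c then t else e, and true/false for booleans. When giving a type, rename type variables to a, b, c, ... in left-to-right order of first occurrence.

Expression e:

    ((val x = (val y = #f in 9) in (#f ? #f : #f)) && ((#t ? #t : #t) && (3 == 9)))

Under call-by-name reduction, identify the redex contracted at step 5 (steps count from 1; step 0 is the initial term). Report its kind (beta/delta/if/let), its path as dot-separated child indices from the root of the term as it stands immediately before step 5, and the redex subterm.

Answer: delta at 1 : (true && false)

Derivation:
step 0: ((let x = (let y = false in 9) in (if false then false else false)) && ((if true then true else true) && (3 == 9)))
step 1: [let@0] ((if false then false else false) && ((if true then true else true) && (3 == 9)))
step 2: [if@0] (false && ((if true then true else true) && (3 == 9)))
step 3: [if@1.0] (false && (true && (3 == 9)))
step 4: [delta@1.1] (false && (true && false))
step 5: [delta@1] (false && false)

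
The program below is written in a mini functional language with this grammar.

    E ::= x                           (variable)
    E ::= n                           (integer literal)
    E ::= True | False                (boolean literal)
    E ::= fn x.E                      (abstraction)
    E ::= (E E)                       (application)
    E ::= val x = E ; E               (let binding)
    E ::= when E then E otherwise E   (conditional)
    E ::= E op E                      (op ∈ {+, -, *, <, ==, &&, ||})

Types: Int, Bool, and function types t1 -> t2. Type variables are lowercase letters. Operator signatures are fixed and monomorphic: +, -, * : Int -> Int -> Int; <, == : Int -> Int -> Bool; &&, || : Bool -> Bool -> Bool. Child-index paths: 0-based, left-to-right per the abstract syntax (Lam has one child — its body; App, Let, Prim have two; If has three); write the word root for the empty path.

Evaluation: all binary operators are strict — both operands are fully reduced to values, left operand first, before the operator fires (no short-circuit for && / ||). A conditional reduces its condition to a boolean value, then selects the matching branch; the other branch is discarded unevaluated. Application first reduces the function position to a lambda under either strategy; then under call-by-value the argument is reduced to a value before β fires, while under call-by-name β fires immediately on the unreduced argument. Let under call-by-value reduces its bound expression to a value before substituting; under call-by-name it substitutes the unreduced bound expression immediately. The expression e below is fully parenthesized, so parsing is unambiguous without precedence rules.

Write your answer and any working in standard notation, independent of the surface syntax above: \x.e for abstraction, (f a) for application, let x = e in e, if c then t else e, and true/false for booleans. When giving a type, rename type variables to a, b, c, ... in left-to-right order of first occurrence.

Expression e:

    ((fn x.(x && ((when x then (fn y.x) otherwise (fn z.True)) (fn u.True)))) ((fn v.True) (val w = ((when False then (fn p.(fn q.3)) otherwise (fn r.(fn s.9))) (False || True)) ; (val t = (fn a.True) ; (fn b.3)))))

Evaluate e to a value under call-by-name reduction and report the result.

Derivation:
step 0: ((\x.(x && ((if x then (\y.x) else (\z.true)) (\u.true)))) ((\v.true) (let w = ((if false then (\p.(\q.3)) else (\r.(\s.9))) (false || true)) in (let t = (\a.true) in (\b.3)))))
step 1: [beta@root] (((\v.true) (let w = ((if false then (\p.(\q.3)) else (\r.(\s.9))) (false || true)) in (let t = (\a.true) in (\b.3)))) && ((if ((\v.true) (let w = ((if false then (\p.(\q.3)) else (\r.(\s.9))) (false || true)) in (let t = (\a.true) in (\b.3)))) then (\y.((\v.true) (let w = ((if false then (\p.(\q.3)) else (\r.(\s.9))) (false || true)) in (let t = (\a.true) in (\b.3))))) else (\z.true)) (\u.true)))
step 2: [beta@0] (true && ((if ((\v.true) (let w = ((if false then (\p.(\q.3)) else (\r.(\s.9))) (false || true)) in (let t = (\a.true) in (\b.3)))) then (\y.((\v.true) (let w = ((if false then (\p.(\q.3)) else (\r.(\s.9))) (false || true)) in (let t = (\a.true) in (\b.3))))) else (\z.true)) (\u.true)))
step 3: [beta@1.0.0] (true && ((if true then (\y.((\v.true) (let w = ((if false then (\p.(\q.3)) else (\r.(\s.9))) (false || true)) in (let t = (\a.true) in (\b.3))))) else (\z.true)) (\u.true)))
step 4: [if@1.0] (true && ((\y.((\v.true) (let w = ((if false then (\p.(\q.3)) else (\r.(\s.9))) (false || true)) in (let t = (\a.true) in (\b.3))))) (\u.true)))
step 5: [beta@1] (true && ((\v.true) (let w = ((if false then (\p.(\q.3)) else (\r.(\s.9))) (false || true)) in (let t = (\a.true) in (\b.3)))))
step 6: [beta@1] (true && true)
step 7: [delta@root] true

Answer: true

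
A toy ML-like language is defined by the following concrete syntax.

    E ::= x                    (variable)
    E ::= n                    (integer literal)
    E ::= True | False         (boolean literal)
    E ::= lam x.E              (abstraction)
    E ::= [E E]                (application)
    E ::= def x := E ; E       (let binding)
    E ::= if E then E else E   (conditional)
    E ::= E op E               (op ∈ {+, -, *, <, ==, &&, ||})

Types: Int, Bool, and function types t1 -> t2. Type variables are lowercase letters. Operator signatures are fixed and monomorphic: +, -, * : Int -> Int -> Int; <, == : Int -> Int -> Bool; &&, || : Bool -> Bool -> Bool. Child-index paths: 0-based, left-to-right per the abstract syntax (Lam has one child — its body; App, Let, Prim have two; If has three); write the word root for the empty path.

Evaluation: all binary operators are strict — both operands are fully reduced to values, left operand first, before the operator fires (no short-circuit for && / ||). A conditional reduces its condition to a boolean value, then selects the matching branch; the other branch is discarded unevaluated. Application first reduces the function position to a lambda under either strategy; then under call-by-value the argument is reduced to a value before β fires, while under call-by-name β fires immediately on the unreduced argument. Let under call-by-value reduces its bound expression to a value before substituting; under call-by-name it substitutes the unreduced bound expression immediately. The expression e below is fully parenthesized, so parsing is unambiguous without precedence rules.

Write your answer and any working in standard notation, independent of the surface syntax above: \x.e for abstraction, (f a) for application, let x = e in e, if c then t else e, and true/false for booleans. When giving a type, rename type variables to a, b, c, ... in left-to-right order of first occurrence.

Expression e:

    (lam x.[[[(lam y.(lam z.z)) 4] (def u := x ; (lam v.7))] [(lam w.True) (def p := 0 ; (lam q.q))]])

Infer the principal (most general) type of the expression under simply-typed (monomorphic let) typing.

Answer: a -> Int

Trace:
z : c
\z._ : c -> c
\y._ : b -> c -> c
  unify b -> c -> c ~ Int -> d
  unify b ~ Int
  unify c -> c ~ d
_ _ : c -> c
x : a
let u : a
\v._ : e -> Int
  unify c -> c ~ (e -> Int) -> f
  unify c ~ e -> Int
  unify e -> Int ~ f
_ _ : e -> Int
\w._ : g -> Bool
let p : Int
q : h
\q._ : h -> h
  unify g -> Bool ~ (h -> h) -> i
  unify g ~ h -> h
  unify Bool ~ i
_ _ : Bool
  unify e -> Int ~ Bool -> j
  unify e ~ Bool
  unify Int ~ j
_ _ : Int
\x._ : a -> Int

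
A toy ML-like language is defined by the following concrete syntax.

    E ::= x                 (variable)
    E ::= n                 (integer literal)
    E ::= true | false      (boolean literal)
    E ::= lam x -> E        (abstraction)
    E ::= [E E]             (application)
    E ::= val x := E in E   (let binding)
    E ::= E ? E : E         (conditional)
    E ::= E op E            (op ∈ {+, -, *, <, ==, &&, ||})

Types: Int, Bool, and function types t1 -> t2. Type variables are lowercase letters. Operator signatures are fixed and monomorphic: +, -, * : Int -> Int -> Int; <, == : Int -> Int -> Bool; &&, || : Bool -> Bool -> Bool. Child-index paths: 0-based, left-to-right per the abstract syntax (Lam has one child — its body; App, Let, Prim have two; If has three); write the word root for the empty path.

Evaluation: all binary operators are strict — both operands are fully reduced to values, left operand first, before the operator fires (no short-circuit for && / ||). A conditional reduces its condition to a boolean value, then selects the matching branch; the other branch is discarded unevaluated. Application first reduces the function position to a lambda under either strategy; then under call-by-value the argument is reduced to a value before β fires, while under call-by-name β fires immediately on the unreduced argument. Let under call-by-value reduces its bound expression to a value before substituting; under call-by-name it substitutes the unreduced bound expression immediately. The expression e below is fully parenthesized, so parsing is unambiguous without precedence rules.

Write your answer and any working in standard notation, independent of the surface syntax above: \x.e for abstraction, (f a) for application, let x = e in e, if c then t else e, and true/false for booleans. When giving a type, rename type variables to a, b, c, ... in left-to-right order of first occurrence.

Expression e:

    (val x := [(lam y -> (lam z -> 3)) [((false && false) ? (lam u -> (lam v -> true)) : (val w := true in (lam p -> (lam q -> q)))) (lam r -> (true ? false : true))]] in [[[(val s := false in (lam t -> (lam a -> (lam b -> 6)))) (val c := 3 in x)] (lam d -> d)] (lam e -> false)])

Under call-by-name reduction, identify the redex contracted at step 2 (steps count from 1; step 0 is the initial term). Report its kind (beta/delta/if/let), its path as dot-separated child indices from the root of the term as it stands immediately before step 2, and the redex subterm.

Answer: let at 0.0.0 : (let s = false in (\t.(\a.(\b.6))))

Working:
step 0: (let x = ((\y.(\z.3)) ((if (false && false) then (\u.(\v.true)) else (let w = true in (\p.(\q.q)))) (\r.(if true then false else true)))) in ((((let s = false in (\t.(\a.(\b.6)))) (let c = 3 in x)) (\d.d)) (\e.false)))
step 1: [let@root] ((((let s = false in (\t.(\a.(\b.6)))) (let c = 3 in ((\y.(\z.3)) ((if (false && false) then (\u.(\v.true)) else (let w = true in (\p.(\q.q)))) (\r.(if true then false else true)))))) (\d.d)) (\e.false))
step 2: [let@0.0.0] ((((\t.(\a.(\b.6))) (let c = 3 in ((\y.(\z.3)) ((if (false && false) then (\u.(\v.true)) else (let w = true in (\p.(\q.q)))) (\r.(if true then false else true)))))) (\d.d)) (\e.false))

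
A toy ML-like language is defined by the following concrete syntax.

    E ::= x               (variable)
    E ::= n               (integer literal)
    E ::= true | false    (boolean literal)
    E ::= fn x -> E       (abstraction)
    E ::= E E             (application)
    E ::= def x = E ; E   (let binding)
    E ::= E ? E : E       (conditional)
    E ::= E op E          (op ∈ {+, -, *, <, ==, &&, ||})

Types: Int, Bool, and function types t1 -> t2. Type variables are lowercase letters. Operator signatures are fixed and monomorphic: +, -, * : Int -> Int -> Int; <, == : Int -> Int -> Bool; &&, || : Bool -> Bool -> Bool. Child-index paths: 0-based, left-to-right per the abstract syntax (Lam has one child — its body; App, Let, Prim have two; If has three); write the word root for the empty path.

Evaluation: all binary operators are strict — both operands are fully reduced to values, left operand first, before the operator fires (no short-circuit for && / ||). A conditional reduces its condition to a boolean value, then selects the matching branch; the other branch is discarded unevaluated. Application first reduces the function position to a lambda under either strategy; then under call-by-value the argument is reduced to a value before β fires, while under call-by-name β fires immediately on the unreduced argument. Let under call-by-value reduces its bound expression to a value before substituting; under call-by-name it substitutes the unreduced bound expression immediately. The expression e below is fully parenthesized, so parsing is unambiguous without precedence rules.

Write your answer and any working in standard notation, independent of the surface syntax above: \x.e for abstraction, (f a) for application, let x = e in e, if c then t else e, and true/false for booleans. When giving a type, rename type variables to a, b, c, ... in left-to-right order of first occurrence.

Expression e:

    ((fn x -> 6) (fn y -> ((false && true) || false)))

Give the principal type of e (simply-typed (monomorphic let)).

Derivation:
\x._ : a -> Int
  unify Bool ~ Bool
  unify Bool ~ Bool
  unify Bool ~ Bool
  unify Bool ~ Bool
\y._ : b -> Bool
  unify a -> Int ~ (b -> Bool) -> c
  unify a ~ b -> Bool
  unify Int ~ c
_ _ : Int

Answer: Int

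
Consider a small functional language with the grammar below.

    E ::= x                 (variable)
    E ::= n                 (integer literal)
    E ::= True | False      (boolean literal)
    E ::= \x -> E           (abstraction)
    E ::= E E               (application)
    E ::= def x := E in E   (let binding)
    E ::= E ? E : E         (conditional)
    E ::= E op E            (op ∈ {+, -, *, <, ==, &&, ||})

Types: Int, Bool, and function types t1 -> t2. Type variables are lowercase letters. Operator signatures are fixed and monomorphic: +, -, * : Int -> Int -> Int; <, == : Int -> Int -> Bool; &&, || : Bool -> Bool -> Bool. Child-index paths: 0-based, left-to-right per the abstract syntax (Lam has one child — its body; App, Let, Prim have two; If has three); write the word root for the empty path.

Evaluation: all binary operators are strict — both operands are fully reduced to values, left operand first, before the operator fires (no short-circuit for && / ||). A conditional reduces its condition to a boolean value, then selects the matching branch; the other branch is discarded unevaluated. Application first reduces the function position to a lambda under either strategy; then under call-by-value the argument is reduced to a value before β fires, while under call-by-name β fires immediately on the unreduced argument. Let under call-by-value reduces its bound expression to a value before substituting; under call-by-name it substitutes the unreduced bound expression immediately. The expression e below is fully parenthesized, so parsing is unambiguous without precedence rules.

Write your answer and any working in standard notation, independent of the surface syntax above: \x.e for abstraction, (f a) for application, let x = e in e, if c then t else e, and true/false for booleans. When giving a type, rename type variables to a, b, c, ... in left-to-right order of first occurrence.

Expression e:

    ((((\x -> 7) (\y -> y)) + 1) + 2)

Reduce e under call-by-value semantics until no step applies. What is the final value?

Working:
step 0: ((((\x.7) (\y.y)) + 1) + 2)
step 1: [beta@0.0] ((7 + 1) + 2)
step 2: [delta@0] (8 + 2)
step 3: [delta@root] 10

Answer: 10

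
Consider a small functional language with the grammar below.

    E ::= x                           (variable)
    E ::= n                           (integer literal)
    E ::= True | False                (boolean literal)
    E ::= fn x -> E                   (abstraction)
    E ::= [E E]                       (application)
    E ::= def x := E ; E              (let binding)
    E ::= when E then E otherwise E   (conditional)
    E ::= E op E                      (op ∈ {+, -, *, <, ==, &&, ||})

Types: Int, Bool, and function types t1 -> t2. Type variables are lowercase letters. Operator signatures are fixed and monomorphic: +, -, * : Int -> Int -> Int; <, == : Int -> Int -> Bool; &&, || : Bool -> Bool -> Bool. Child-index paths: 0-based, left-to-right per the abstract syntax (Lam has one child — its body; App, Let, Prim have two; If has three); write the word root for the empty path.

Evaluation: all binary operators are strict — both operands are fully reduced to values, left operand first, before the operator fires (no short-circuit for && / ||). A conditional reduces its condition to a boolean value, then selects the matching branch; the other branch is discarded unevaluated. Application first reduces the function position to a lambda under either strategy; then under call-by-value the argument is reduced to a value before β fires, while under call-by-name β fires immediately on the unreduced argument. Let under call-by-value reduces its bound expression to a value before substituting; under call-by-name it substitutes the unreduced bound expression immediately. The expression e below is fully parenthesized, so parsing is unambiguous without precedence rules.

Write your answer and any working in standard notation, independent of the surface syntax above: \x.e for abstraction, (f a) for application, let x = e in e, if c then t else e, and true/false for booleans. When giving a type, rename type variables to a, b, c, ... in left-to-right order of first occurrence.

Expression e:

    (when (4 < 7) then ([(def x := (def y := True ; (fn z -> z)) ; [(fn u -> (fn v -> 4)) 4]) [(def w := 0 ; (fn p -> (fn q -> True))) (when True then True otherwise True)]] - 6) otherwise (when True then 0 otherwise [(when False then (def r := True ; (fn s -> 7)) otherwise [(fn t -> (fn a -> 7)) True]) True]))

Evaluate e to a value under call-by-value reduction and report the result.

Answer: -2

Derivation:
step 0: (if (4 < 7) then (((let x = (let y = true in (\z.z)) in ((\u.(\v.4)) 4)) ((let w = 0 in (\p.(\q.true))) (if true then true else true))) - 6) else (if true then 0 else ((if false then (let r = true in (\s.7)) else ((\t.(\a.7)) true)) true)))
step 1: [delta@0] (if true then (((let x = (let y = true in (\z.z)) in ((\u.(\v.4)) 4)) ((let w = 0 in (\p.(\q.true))) (if true then true else true))) - 6) else (if true then 0 else ((if false then (let r = true in (\s.7)) else ((\t.(\a.7)) true)) true)))
step 2: [if@root] (((let x = (let y = true in (\z.z)) in ((\u.(\v.4)) 4)) ((let w = 0 in (\p.(\q.true))) (if true then true else true))) - 6)
step 3: [let@0.0.0] (((let x = (\z.z) in ((\u.(\v.4)) 4)) ((let w = 0 in (\p.(\q.true))) (if true then true else true))) - 6)
step 4: [let@0.0] ((((\u.(\v.4)) 4) ((let w = 0 in (\p.(\q.true))) (if true then true else true))) - 6)
step 5: [beta@0.0] (((\v.4) ((let w = 0 in (\p.(\q.true))) (if true then true else true))) - 6)
step 6: [let@0.1.0] (((\v.4) ((\p.(\q.true)) (if true then true else true))) - 6)
step 7: [if@0.1.1] (((\v.4) ((\p.(\q.true)) true)) - 6)
step 8: [beta@0.1] (((\v.4) (\q.true)) - 6)
step 9: [beta@0] (4 - 6)
step 10: [delta@root] -2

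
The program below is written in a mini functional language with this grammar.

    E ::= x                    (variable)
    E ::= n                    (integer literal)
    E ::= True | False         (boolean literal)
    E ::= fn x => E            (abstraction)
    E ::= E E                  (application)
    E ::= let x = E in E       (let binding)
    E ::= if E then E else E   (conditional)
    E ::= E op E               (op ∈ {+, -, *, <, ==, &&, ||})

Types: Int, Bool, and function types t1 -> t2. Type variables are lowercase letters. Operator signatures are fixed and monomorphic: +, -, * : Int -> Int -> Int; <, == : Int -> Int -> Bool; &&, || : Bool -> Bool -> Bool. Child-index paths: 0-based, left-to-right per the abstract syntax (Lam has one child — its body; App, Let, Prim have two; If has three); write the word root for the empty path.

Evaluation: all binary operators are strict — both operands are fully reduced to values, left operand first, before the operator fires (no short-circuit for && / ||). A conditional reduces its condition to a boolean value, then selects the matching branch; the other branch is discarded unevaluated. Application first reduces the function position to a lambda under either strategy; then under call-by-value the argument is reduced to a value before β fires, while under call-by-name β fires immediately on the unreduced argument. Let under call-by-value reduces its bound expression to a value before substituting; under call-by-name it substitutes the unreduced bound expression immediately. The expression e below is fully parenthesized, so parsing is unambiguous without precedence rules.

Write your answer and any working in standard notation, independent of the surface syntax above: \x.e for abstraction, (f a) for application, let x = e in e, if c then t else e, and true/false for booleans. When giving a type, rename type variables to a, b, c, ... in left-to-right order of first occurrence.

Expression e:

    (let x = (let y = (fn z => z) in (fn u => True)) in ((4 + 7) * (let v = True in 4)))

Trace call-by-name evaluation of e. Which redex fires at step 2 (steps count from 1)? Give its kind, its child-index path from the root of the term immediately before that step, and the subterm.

Answer: delta at 0 : (4 + 7)

Working:
step 0: (let x = (let y = (\z.z) in (\u.true)) in ((4 + 7) * (let v = true in 4)))
step 1: [let@root] ((4 + 7) * (let v = true in 4))
step 2: [delta@0] (11 * (let v = true in 4))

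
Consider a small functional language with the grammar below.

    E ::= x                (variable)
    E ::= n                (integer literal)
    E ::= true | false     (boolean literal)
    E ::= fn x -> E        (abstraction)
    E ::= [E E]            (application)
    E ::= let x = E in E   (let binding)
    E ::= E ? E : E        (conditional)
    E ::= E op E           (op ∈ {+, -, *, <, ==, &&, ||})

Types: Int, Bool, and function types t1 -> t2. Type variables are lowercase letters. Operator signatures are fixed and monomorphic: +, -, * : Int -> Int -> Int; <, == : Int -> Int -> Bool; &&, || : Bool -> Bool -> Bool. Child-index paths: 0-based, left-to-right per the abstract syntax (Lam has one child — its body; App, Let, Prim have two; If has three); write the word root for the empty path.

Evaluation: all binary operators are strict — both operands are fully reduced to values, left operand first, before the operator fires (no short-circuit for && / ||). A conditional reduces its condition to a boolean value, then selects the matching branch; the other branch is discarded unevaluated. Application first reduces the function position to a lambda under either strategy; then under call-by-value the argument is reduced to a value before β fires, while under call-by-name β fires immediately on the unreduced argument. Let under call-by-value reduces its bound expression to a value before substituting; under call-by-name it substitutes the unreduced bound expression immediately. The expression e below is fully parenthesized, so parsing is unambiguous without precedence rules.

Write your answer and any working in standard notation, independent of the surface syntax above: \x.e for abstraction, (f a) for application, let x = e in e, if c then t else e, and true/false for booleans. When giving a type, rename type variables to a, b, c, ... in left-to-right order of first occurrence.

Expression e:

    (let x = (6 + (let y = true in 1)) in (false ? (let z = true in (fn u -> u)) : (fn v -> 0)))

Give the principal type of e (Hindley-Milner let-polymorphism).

Answer: Int -> Int

Trace:
  unify Int ~ Int
let y : Bool
  unify Int ~ Int
let x : Int
  unify Bool ~ Bool
let z : Bool
u : a
\u._ : a -> a
\v._ : b -> Int
  unify a -> a ~ b -> Int
  unify a ~ b
  unify b ~ Int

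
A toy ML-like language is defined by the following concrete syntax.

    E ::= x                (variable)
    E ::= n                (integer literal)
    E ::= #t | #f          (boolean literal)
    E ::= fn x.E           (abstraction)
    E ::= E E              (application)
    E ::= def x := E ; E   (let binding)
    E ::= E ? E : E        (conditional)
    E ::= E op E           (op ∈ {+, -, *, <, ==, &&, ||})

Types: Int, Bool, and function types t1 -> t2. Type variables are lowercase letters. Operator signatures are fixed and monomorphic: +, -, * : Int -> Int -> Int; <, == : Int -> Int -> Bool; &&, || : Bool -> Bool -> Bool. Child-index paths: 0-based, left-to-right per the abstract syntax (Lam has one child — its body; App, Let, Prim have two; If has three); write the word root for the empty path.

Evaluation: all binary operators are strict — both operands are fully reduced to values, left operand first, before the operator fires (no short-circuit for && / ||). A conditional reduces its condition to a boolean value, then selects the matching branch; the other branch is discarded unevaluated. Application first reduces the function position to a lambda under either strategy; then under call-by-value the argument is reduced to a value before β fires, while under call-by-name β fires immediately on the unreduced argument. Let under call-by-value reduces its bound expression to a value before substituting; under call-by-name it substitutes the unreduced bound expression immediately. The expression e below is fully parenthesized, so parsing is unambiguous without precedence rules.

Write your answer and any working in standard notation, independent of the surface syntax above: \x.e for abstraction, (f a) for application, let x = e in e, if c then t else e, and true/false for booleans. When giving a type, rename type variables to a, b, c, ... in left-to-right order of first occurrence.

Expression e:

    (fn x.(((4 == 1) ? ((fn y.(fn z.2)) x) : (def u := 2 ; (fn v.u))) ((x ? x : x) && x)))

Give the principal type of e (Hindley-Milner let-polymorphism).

Answer: Bool -> Int

Trace:
  unify Int ~ Int
  unify Int ~ Int
  unify Bool ~ Bool
\z._ : c -> Int
\y._ : b -> c -> Int
x : a
  unify b -> c -> Int ~ a -> d
  unify b ~ a
  unify c -> Int ~ d
_ _ : c -> Int
let u : Int
u : Int
\v._ : e -> Int
  unify c -> Int ~ e -> Int
  unify c ~ e
  unify Int ~ Int
x : a
  unify a ~ Bool
x : Bool
x : Bool
  unify Bool ~ Bool
  unify Bool ~ Bool
x : Bool
  unify Bool ~ Bool
  unify e -> Int ~ Bool -> f
  unify e ~ Bool
  unify Int ~ f
_ _ : Int
\x._ : Bool -> Int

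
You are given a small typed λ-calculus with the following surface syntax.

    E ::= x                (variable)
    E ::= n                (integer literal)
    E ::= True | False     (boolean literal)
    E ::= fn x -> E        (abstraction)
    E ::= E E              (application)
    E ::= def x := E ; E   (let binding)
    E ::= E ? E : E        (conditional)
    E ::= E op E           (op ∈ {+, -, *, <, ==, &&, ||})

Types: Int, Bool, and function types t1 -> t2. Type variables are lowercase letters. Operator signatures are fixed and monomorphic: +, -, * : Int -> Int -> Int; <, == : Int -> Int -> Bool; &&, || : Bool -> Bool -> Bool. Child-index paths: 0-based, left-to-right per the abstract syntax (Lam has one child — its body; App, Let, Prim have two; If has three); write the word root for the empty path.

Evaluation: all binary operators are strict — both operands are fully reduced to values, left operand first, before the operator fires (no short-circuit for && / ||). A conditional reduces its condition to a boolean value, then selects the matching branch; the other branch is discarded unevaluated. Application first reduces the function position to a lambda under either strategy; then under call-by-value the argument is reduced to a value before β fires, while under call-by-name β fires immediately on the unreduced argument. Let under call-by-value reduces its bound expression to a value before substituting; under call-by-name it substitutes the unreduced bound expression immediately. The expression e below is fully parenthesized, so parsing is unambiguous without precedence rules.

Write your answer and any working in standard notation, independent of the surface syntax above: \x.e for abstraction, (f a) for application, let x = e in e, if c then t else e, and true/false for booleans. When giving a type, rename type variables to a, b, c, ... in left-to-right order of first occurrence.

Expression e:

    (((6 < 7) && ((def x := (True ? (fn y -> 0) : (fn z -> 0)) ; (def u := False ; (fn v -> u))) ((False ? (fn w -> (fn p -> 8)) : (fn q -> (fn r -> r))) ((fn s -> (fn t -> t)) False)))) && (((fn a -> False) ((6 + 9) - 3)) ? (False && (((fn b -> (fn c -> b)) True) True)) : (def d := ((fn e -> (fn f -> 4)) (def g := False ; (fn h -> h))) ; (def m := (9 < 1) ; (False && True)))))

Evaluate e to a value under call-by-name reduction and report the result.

Answer: false

Derivation:
step 0: (((6 < 7) && ((let x = (if true then (\y.0) else (\z.0)) in (let u = false in (\v.u))) ((if false then (\w.(\p.8)) else (\q.(\r.r))) ((\s.(\t.t)) false)))) && (if ((\a.false) ((6 + 9) - 3)) then (false && (((\b.(\c.b)) true) true)) else (let d = ((\e.(\f.4)) (let g = false in (\h.h))) in (let m = (9 < 1) in (false && true)))))
step 1: [delta@0.0] ((true && ((let x = (if true then (\y.0) else (\z.0)) in (let u = false in (\v.u))) ((if false then (\w.(\p.8)) else (\q.(\r.r))) ((\s.(\t.t)) false)))) && (if ((\a.false) ((6 + 9) - 3)) then (false && (((\b.(\c.b)) true) true)) else (let d = ((\e.(\f.4)) (let g = false in (\h.h))) in (let m = (9 < 1) in (false && true)))))
step 2: [let@0.1.0] ((true && ((let u = false in (\v.u)) ((if false then (\w.(\p.8)) else (\q.(\r.r))) ((\s.(\t.t)) false)))) && (if ((\a.false) ((6 + 9) - 3)) then (false && (((\b.(\c.b)) true) true)) else (let d = ((\e.(\f.4)) (let g = false in (\h.h))) in (let m = (9 < 1) in (false && true)))))
step 3: [let@0.1.0] ((true && ((\v.false) ((if false then (\w.(\p.8)) else (\q.(\r.r))) ((\s.(\t.t)) false)))) && (if ((\a.false) ((6 + 9) - 3)) then (false && (((\b.(\c.b)) true) true)) else (let d = ((\e.(\f.4)) (let g = false in (\h.h))) in (let m = (9 < 1) in (false && true)))))
step 4: [beta@0.1] ((true && false) && (if ((\a.false) ((6 + 9) - 3)) then (false && (((\b.(\c.b)) true) true)) else (let d = ((\e.(\f.4)) (let g = false in (\h.h))) in (let m = (9 < 1) in (false && true)))))
step 5: [delta@0] (false && (if ((\a.false) ((6 + 9) - 3)) then (false && (((\b.(\c.b)) true) true)) else (let d = ((\e.(\f.4)) (let g = false in (\h.h))) in (let m = (9 < 1) in (false && true)))))
step 6: [beta@1.0] (false && (if false then (false && (((\b.(\c.b)) true) true)) else (let d = ((\e.(\f.4)) (let g = false in (\h.h))) in (let m = (9 < 1) in (false && true)))))
step 7: [if@1] (false && (let d = ((\e.(\f.4)) (let g = false in (\h.h))) in (let m = (9 < 1) in (false && true))))
step 8: [let@1] (false && (let m = (9 < 1) in (false && true)))
step 9: [let@1] (false && (false && true))
step 10: [delta@1] (false && false)
step 11: [delta@root] false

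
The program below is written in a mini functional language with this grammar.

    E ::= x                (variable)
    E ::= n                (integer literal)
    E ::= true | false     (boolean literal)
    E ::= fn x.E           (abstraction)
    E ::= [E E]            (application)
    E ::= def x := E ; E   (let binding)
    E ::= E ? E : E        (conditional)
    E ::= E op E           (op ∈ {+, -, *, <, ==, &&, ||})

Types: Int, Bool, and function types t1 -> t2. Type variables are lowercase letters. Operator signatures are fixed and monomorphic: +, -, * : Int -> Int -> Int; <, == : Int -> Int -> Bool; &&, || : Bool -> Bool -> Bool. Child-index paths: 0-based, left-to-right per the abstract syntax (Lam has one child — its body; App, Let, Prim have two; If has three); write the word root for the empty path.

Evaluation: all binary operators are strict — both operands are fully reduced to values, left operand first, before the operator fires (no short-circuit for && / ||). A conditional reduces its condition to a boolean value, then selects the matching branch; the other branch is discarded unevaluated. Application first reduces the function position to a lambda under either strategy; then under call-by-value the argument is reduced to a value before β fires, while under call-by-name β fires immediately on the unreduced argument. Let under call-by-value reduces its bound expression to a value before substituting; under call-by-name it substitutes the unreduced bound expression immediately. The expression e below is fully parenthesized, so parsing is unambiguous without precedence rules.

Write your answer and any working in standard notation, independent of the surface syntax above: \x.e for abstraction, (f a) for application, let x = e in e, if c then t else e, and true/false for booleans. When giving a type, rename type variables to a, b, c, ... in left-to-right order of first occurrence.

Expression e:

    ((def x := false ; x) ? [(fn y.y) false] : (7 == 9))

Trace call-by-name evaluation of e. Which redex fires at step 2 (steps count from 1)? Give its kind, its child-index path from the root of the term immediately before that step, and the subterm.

Working:
step 0: (if (let x = false in x) then ((\y.y) false) else (7 == 9))
step 1: [let@0] (if false then ((\y.y) false) else (7 == 9))
step 2: [if@root] (7 == 9)

Answer: if at root : (if false then ((\y.y) false) else (7 == 9))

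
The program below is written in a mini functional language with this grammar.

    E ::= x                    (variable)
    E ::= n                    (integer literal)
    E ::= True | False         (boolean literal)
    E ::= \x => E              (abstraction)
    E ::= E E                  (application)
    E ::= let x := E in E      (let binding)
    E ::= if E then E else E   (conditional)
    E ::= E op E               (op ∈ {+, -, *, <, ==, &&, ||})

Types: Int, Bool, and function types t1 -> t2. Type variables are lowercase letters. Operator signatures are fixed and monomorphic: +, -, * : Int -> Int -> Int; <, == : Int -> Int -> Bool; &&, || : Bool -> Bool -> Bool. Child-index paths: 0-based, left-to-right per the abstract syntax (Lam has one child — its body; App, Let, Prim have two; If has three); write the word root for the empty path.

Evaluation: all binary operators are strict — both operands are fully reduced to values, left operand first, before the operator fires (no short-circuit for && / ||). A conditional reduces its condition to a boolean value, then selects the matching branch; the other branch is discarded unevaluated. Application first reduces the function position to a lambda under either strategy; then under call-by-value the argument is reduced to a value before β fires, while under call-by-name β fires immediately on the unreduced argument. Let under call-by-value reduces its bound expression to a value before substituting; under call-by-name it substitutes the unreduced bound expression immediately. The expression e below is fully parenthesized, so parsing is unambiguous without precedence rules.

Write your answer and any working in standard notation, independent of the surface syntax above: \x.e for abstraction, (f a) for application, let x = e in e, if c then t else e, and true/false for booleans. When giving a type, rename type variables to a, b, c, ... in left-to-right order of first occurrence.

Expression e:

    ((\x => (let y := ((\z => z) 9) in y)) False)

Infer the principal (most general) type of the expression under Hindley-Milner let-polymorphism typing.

Answer: Int

Working:
z : b
\z._ : b -> b
  unify b -> b ~ Int -> c
  unify b ~ Int
  unify Int ~ c
_ _ : Int
let y : Int
y : Int
\x._ : a -> Int
  unify a -> Int ~ Bool -> d
  unify a ~ Bool
  unify Int ~ d
_ _ : Int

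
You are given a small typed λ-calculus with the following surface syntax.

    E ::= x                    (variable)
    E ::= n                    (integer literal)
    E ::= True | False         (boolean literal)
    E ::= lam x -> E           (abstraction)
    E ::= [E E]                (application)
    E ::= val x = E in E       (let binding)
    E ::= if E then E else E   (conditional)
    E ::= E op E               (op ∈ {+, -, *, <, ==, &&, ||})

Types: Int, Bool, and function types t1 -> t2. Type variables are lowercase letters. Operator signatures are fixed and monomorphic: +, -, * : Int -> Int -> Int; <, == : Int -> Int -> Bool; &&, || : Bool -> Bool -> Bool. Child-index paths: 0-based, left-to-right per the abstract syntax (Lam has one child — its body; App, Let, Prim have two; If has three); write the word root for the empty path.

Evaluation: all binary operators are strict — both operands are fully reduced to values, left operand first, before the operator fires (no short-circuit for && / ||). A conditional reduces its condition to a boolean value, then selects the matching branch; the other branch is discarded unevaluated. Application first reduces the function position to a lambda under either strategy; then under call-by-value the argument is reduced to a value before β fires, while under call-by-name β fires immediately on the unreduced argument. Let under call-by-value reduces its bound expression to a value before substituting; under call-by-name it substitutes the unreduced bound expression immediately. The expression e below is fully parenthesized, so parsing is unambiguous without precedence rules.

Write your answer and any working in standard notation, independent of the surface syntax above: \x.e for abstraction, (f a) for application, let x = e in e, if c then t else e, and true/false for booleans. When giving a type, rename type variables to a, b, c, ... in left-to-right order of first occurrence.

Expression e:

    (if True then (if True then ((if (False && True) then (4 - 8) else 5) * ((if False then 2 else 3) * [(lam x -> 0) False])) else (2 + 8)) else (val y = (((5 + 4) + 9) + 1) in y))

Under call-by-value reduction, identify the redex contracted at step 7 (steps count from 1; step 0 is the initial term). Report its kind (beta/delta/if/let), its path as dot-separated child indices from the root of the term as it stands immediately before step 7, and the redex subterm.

Answer: delta at 1 : (3 * 0)

Working:
step 0: (if true then (if true then ((if (false && true) then (4 - 8) else 5) * ((if false then 2 else 3) * ((\x.0) false))) else (2 + 8)) else (let y = (((5 + 4) + 9) + 1) in y))
step 1: [if@root] (if true then ((if (false && true) then (4 - 8) else 5) * ((if false then 2 else 3) * ((\x.0) false))) else (2 + 8))
step 2: [if@root] ((if (false && true) then (4 - 8) else 5) * ((if false then 2 else 3) * ((\x.0) false)))
step 3: [delta@0.0] ((if false then (4 - 8) else 5) * ((if false then 2 else 3) * ((\x.0) false)))
step 4: [if@0] (5 * ((if false then 2 else 3) * ((\x.0) false)))
step 5: [if@1.0] (5 * (3 * ((\x.0) false)))
step 6: [beta@1.1] (5 * (3 * 0))
step 7: [delta@1] (5 * 0)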